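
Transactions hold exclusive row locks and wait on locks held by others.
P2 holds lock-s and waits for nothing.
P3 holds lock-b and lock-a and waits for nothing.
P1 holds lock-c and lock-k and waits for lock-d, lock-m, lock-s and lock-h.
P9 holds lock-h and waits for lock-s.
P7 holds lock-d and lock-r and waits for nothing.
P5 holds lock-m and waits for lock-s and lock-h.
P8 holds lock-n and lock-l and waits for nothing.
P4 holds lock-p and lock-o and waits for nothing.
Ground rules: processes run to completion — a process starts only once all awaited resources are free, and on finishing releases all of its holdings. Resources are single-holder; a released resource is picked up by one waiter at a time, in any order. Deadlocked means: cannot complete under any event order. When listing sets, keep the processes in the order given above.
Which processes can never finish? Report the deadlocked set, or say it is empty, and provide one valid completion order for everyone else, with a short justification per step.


No process is deadlocked.
Key observation: no waiting chain loops back on itself — every chain ends at a process that waits on nothing, so everyone eventually runs.
The rest can finish in the order P7, P2, P3, P4, P9, P8, P5, P1.
Walking it through:
  P7 waits on nothing -> runs at once and releases lock-d and lock-r
  P2 waits on nothing -> runs at once and releases lock-s
  P3 waits on nothing -> runs at once and releases lock-b and lock-a
  P4 waits on nothing -> runs at once and releases lock-p and lock-o
  run P9 (all its waits — lock-s — are resolved); releases lock-h
  P8 waits on nothing -> runs at once and releases lock-n and lock-l
  run P5 (all its waits — lock-s and lock-h — are resolved); releases lock-m
  run P1 (all its waits — lock-d, lock-m, lock-s and lock-h — are resolved); releases lock-c and lock-k


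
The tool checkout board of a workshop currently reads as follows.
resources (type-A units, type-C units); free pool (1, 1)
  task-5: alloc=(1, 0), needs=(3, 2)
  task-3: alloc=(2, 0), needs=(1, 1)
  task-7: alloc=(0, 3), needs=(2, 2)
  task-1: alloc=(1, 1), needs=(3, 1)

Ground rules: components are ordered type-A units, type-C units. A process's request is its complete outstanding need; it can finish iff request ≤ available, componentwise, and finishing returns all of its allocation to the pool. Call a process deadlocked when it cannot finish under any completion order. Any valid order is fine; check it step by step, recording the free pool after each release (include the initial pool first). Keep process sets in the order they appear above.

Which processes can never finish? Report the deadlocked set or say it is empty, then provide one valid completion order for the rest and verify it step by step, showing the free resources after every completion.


No process is deadlocked.
Key observation: task-3 fits the free pool immediately, and its release cascades until everyone finishes.
One completion order for the rest: task-3, task-1, task-5, task-7. Step-by-step check:
  pool = (1, 1)
  run task-3 (needs (1, 1), free (1, 1)); after release of (2, 0) the pool is (3, 1)
  run task-1 (needs (3, 1), free (3, 1)); after release of (1, 1) the pool is (4, 2)
  run task-5 (needs (3, 2), free (4, 2)); after release of (1, 0) the pool is (5, 2)
  run task-7 (needs (2, 2), free (5, 2)); after release of (0, 3) the pool is (5, 5)


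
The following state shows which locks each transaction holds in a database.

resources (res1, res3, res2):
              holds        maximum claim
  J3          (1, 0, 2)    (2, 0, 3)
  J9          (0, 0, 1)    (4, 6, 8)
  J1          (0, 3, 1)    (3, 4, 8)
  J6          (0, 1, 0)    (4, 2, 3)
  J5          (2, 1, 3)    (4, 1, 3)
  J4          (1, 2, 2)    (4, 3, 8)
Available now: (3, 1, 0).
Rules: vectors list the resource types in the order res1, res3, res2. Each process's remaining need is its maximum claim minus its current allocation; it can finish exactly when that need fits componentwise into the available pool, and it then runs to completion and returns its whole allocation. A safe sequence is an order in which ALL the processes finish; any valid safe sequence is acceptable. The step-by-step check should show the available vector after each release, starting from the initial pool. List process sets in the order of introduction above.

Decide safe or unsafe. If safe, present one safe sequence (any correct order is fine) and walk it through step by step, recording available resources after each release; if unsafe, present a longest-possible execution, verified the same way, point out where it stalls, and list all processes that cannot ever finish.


UNSAFE — no complete ordering exists.
Key observation: no order helps: past J5, J3, J6, the free pool tops out at (6, 3, 5), below what each blocked process needs in res2.
A maximal execution: J5, J3, J6 — then nothing else fits. Walking it through:
  pool = (3, 1, 0)
  run J5 (needs (2, 0, 0), free (3, 1, 0)); after release of (2, 1, 3) the pool is (5, 2, 3)
  run J3 (needs (1, 0, 1), free (5, 2, 3)); after release of (1, 0, 2) the pool is (6, 2, 5)
  run J6 (needs (4, 1, 3), free (6, 2, 5)); after release of (0, 1, 0) the pool is (6, 3, 5)
  J9 still needs (4, 6, 7) but only (6, 3, 5) is free — short on res3 and res2
  J1 still needs (3, 1, 7) but only (6, 3, 5) is free — short on res2
  J4 still needs (3, 1, 6) but only (6, 3, 5) is free — short on res2
Never able to finish: J9, J1 and J4.


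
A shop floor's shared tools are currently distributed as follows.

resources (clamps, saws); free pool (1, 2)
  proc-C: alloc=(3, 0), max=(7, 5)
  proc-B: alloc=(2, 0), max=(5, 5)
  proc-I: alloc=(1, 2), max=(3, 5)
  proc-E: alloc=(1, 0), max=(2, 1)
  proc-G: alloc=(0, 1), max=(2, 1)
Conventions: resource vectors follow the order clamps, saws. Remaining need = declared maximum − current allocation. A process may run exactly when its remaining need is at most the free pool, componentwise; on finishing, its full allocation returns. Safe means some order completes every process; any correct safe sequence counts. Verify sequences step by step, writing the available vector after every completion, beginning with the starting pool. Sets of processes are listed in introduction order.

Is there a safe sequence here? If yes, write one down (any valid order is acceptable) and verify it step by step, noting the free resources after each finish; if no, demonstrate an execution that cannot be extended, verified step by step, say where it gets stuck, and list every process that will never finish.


The state is SAFE; one workable sequence: proc-E, proc-G, proc-I, proc-B, proc-C.
Key observation: the first exact fit in this order is proc-E — it needs (1, 1) with (1, 2) free, meeting a requested resource to the last unit.
Step-by-step check:
  pool = (1, 2)
  run proc-E (needs (1, 1), free (1, 2)); after release of (1, 0) the pool is (2, 2)
  run proc-G (needs (2, 0), free (2, 2)); after release of (0, 1) the pool is (2, 3)
  run proc-I (needs (2, 3), free (2, 3)); after release of (1, 2) the pool is (3, 5)
  run proc-B (needs (3, 5), free (3, 5)); after release of (2, 0) the pool is (5, 5)
  run proc-C (needs (4, 5), free (5, 5)); after release of (3, 0) the pool is (8, 5)


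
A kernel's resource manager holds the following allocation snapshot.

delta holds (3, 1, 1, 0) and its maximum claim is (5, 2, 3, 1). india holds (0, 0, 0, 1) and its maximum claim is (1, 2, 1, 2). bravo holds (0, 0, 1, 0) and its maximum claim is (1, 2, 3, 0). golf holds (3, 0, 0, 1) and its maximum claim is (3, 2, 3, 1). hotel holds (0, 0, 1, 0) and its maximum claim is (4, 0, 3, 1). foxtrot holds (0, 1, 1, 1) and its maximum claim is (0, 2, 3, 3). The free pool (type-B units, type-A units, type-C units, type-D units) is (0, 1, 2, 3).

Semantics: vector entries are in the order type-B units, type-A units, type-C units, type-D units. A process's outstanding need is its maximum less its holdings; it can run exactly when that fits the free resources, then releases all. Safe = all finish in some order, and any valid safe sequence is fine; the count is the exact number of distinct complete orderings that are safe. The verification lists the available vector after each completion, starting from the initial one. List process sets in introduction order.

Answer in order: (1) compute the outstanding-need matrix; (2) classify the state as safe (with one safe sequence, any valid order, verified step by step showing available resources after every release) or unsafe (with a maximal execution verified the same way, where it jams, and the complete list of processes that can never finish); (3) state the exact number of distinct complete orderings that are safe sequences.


(1) Outstanding need per process (order type-B units, type-A units, type-C units, type-D units):
  delta: (2, 1, 2, 1)
  india: (1, 2, 1, 1)
  bravo: (1, 2, 2, 0)
  golf: (0, 2, 3, 0)
  hotel: (4, 0, 2, 1)
  foxtrot: (0, 1, 2, 2)
(2) SAFE, for example via the order foxtrot, golf, bravo, india, delta, hotel.
Key observation: foxtrot is the earliest step where a requested resource binds exactly: need (0, 1, 2, 2), pool (0, 1, 2, 3) at its turn.
Verifying each step:
  pool = (0, 1, 2, 3)
  foxtrot needs (0, 1, 2, 2) <= (0, 1, 2, 3) -> finishes; pool += (0, 1, 1, 1) = (0, 2, 3, 4)
  golf needs (0, 2, 3, 0) <= (0, 2, 3, 4) -> finishes; pool += (3, 0, 0, 1) = (3, 2, 3, 5)
  bravo needs (1, 2, 2, 0) <= (3, 2, 3, 5) -> finishes; pool += (0, 0, 1, 0) = (3, 2, 4, 5)
  india needs (1, 2, 1, 1) <= (3, 2, 4, 5) -> finishes; pool += (0, 0, 0, 1) = (3, 2, 4, 6)
  delta needs (2, 1, 2, 1) <= (3, 2, 4, 6) -> finishes; pool += (3, 1, 1, 0) = (6, 3, 5, 6)
  hotel needs (4, 0, 2, 1) <= (6, 3, 5, 6) -> finishes; pool += (0, 0, 1, 0) = (6, 3, 6, 6)
(3) The exact count: 12 of the possible complete orderings are safe sequences.


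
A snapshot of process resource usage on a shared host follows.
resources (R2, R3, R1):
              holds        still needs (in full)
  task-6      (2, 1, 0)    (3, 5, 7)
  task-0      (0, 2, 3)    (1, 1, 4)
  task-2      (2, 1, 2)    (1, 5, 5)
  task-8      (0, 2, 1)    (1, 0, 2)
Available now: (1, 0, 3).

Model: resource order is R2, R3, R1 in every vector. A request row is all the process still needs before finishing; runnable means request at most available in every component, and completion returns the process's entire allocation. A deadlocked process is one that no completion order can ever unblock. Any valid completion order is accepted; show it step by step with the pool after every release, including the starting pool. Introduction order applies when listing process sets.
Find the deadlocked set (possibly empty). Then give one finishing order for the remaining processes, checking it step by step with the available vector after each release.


Deadlocked set: task-6 and task-2.
Key observation: after task-8, task-0 complete, (1, 4, 7) is the best the pool ever gets, yet each leftover process wants more R3.
One completion order for the rest: task-8, task-0. Verifying each step:
  pool = (1, 0, 3)
  task-8: need (1, 0, 2) fits (1, 0, 3); releases (0, 2, 1), pool now (1, 2, 4)
  task-0: need (1, 1, 4) fits (1, 2, 4); releases (0, 2, 3), pool now (1, 4, 7)
None of the blocked processes ever fits:
  task-6 cannot run: need (3, 5, 7) vs free (1, 4, 7) (insufficient R2 and R3)
  task-2 cannot run: need (1, 5, 5) vs free (1, 4, 7) (insufficient R3)


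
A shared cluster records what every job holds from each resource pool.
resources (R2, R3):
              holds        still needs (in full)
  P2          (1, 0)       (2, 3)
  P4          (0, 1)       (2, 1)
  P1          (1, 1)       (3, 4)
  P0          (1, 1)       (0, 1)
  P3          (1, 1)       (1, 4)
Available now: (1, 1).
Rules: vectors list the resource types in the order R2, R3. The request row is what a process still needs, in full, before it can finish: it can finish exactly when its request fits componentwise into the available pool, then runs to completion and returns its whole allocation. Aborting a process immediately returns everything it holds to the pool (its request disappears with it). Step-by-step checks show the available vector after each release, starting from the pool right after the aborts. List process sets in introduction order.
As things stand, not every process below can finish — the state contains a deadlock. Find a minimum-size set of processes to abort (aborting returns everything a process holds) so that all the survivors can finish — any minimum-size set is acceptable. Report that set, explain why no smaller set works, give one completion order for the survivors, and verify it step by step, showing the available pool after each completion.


The answer: abort P1.
Key observation: the deadlocked P3 becomes finishable only because P1 released (1, 1); it completes at step 3 below.
No smaller set exists: with zero aborts the deadlock remains.
Survivors finish in the order: P0, P4, P3, P2. Check, step by step (pool after the aborts first):
  pool = (2, 2)
  P0: need (0, 1) fits (2, 2); releases (1, 1), pool now (3, 3)
  P4: need (2, 1) fits (3, 3); releases (0, 1), pool now (3, 4)
  P3: need (1, 4) fits (3, 4); releases (1, 1), pool now (4, 5)
  P2: need (2, 3) fits (4, 5); releases (1, 0), pool now (5, 5)


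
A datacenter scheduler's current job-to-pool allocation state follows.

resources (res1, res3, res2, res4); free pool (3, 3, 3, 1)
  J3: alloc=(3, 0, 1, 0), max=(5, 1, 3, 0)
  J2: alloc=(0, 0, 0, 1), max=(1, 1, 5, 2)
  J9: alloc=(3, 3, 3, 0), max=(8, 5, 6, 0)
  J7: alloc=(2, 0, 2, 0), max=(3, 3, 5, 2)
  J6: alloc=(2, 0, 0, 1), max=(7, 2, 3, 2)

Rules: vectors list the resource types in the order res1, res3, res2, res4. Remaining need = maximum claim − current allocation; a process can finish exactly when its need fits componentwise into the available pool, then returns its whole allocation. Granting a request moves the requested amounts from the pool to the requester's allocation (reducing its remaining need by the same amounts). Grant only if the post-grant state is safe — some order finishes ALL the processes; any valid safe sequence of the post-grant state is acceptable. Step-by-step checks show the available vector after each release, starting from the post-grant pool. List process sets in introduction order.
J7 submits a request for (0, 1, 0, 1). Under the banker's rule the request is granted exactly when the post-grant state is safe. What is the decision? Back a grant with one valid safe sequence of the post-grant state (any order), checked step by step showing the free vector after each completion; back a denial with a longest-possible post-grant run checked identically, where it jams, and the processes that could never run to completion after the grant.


DENY — the pretend-granted state is unsafe.
Key observation: even finishing J3, J9 leaves just (9, 5, 7, 0) free — too little res4 for any of the remaining processes.
On the post-grant state, J3, J9 is a maximal run — nothing extends it. Walking it through:
  pool = (3, 2, 3, 0)
  J3: need (2, 1, 2, 0) fits (3, 2, 3, 0); releases (3, 0, 1, 0), pool now (6, 2, 4, 0)
  J9: need (5, 2, 3, 0) fits (6, 2, 4, 0); releases (3, 3, 3, 0), pool now (9, 5, 7, 0)
  J2 still needs (1, 1, 5, 1) but only (9, 5, 7, 0) is free — short on res4
  J7 still needs (1, 2, 3, 1) but only (9, 5, 7, 0) is free — short on res4
  J6 still needs (5, 2, 3, 1) but only (9, 5, 7, 0) is free — short on res4
Processes that could never finish after the grant: J2, J7 and J6.


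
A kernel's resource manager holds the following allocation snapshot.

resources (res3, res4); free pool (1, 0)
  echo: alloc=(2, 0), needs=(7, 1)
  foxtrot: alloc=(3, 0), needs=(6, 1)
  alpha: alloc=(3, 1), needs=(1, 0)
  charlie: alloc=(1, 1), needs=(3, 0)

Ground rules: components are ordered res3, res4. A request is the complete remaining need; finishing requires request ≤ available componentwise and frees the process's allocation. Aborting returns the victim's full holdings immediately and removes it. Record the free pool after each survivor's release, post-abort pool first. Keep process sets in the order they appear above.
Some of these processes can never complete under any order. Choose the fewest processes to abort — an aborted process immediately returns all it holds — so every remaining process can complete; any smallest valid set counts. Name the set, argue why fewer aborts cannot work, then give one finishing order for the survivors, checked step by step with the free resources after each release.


The answer: abort echo.
Key observation: foxtrot could never have finished before the abort; with (2, 0) returned by echo, it fits at step 3.
No smaller set exists: with zero aborts the deadlock remains.
The survivors complete as charlie, alpha, foxtrot. Step-by-step check (starting from the post-abort pool):
  pool = (3, 0)
  run charlie (needs (3, 0), free (3, 0)); after release of (1, 1) the pool is (4, 1)
  run alpha (needs (1, 0), free (4, 1)); after release of (3, 1) the pool is (7, 2)
  run foxtrot (needs (6, 1), free (7, 2)); after release of (3, 0) the pool is (10, 2)


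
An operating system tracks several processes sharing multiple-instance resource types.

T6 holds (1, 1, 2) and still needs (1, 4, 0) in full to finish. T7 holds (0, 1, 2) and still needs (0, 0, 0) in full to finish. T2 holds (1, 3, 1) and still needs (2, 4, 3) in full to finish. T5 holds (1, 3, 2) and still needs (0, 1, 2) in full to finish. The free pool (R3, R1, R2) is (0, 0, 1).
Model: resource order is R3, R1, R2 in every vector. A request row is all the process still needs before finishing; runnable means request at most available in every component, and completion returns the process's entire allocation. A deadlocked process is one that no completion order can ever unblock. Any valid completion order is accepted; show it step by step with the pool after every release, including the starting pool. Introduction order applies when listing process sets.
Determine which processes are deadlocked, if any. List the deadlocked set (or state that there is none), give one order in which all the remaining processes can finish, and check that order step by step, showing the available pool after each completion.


No process is deadlocked.
Key observation: no deadlock: T7 fits now, and the freed resources carry the rest through.
The rest can finish in the order T7, T5, T6, T2. Walking it through:
  pool = (0, 0, 1)
  run T7 (needs (0, 0, 0), free (0, 0, 1)); after release of (0, 1, 2) the pool is (0, 1, 3)
  run T5 (needs (0, 1, 2), free (0, 1, 3)); after release of (1, 3, 2) the pool is (1, 4, 5)
  run T6 (needs (1, 4, 0), free (1, 4, 5)); after release of (1, 1, 2) the pool is (2, 5, 7)
  run T2 (needs (2, 4, 3), free (2, 5, 7)); after release of (1, 3, 1) the pool is (3, 8, 8)


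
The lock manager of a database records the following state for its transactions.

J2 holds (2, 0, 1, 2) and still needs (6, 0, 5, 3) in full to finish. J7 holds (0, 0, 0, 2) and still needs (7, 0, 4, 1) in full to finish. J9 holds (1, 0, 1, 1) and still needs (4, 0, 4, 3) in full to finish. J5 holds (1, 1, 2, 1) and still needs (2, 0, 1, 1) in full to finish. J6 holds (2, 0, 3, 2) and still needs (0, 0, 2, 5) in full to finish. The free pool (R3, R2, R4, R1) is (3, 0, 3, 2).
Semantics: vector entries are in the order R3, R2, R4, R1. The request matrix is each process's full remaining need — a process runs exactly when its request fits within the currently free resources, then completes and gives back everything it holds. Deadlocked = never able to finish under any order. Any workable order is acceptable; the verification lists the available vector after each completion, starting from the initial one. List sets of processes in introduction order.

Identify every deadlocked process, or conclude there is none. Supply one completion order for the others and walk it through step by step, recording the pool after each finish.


Deadlocked: J2, J7 and J6.
Key observation: after J5, J9 the pool peaks at (5, 1, 6, 4), and each blocked process is short somewhere: J2 on R3; J7 on R3; J6 on R1.
One completion order for the rest: J5, J9. Walking it through:
  pool = (3, 0, 3, 2)
  J5: need (2, 0, 1, 1) fits (3, 0, 3, 2); releases (1, 1, 2, 1), pool now (4, 1, 5, 3)
  J9: need (4, 0, 4, 3) fits (4, 1, 5, 3); releases (1, 0, 1, 1), pool now (5, 1, 6, 4)
None of the blocked processes ever fits:
  J2 cannot run: need (6, 0, 5, 3) vs free (5, 1, 6, 4) (insufficient R3)
  J7 cannot run: need (7, 0, 4, 1) vs free (5, 1, 6, 4) (insufficient R3)
  J6 cannot run: need (0, 0, 2, 5) vs free (5, 1, 6, 4) (insufficient R1)


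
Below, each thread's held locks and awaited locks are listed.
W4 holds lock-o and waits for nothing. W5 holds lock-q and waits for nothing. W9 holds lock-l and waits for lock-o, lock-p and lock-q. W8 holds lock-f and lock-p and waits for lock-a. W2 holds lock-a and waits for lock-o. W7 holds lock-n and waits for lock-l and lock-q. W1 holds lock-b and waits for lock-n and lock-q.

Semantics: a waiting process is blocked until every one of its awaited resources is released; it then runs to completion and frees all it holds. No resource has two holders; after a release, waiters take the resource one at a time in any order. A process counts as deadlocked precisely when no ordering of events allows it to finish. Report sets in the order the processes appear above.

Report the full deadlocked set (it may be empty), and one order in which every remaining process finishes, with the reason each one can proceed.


No process is deadlocked.
Key observation: the waits form no ring: some process can always run, and its releases unblock the others one by one.
One completion order for the rest: W4, W2, W5, W8, W9, W7, W1.
Walking it through:
  run W4 (it waits on nothing); releases lock-o
  W2 waits on lock-o — all released -> runs and releases lock-a
  run W5 (it waits on nothing); releases lock-q
  W8 waits on lock-a — all released -> runs and releases lock-f and lock-p
  W9 waits on lock-o, lock-p and lock-q — all released -> runs and releases lock-l
  W7 waits on lock-l and lock-q — all released -> runs and releases lock-n
  W1 waits on lock-n and lock-q — all released -> runs and releases lock-b


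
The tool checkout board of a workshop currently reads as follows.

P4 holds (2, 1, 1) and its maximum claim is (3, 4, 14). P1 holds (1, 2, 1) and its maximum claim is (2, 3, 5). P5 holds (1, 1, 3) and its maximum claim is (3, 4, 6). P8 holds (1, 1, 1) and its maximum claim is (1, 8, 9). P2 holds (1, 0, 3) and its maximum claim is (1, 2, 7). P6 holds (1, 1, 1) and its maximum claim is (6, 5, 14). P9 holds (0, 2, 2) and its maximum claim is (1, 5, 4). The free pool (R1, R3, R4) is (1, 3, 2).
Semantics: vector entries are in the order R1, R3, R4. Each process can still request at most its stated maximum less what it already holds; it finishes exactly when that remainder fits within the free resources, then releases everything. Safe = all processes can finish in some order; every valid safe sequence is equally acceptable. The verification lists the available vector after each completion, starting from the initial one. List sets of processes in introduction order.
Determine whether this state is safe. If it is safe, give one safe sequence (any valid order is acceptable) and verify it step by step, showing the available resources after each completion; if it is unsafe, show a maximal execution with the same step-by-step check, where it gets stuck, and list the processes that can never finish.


UNSAFE.
Key observation: P9, P2, P1, P5, P8 can finish, but then (5, 9, 12) is all there is, and the blocked group's R4 demands exceed it.
Going as far as possible: P9, P2, P1, P5, P8; after that, nothing fits. Step-by-step check:
  pool = (1, 3, 2)
  run P9 (needs (1, 3, 2), free (1, 3, 2)); after release of (0, 2, 2) the pool is (1, 5, 4)
  run P2 (needs (0, 2, 4), free (1, 5, 4)); after release of (1, 0, 3) the pool is (2, 5, 7)
  run P1 (needs (1, 1, 4), free (2, 5, 7)); after release of (1, 2, 1) the pool is (3, 7, 8)
  run P5 (needs (2, 3, 3), free (3, 7, 8)); after release of (1, 1, 3) the pool is (4, 8, 11)
  run P8 (needs (0, 7, 8), free (4, 8, 11)); after release of (1, 1, 1) the pool is (5, 9, 12)
  P4 cannot run: need (1, 3, 13) vs free (5, 9, 12) (insufficient R4)
  P6 cannot run: need (5, 4, 13) vs free (5, 9, 12) (insufficient R4)
Processes that can never finish: P4 and P6.


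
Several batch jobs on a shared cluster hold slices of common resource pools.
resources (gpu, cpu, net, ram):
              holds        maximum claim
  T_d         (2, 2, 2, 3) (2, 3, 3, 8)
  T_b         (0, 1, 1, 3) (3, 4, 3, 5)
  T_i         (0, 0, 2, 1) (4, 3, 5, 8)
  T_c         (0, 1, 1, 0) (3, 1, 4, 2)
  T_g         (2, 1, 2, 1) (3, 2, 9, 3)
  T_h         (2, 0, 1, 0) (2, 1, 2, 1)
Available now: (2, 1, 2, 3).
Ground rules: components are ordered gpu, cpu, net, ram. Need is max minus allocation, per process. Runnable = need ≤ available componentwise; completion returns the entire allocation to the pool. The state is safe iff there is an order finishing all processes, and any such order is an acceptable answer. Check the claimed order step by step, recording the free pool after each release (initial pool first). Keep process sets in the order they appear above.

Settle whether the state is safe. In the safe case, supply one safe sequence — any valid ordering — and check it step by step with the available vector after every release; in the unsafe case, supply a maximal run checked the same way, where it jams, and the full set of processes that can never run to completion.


UNSAFE.
Key observation: after T_h, T_c the pool peaks at (4, 2, 4, 3), and each blocked process is short somewhere: T_d on ram; T_b on cpu; T_i on cpu, ram; T_g on net.
Going as far as possible: T_h, T_c; after that, nothing fits. Check, step by step:
  pool = (2, 1, 2, 3)
  run T_h (needs (0, 1, 1, 1), free (2, 1, 2, 3)); after release of (2, 0, 1, 0) the pool is (4, 1, 3, 3)
  run T_c (needs (3, 0, 3, 2), free (4, 1, 3, 3)); after release of (0, 1, 1, 0) the pool is (4, 2, 4, 3)
  blocked: T_d wants (0, 1, 1, 5), pool (4, 2, 4, 3) — not enough ram
  blocked: T_b wants (3, 3, 2, 2), pool (4, 2, 4, 3) — not enough cpu
  blocked: T_i wants (4, 3, 3, 7), pool (4, 2, 4, 3) — not enough cpu and ram
  blocked: T_g wants (1, 1, 7, 2), pool (4, 2, 4, 3) — not enough net
Permanently blocked: T_d, T_b, T_i and T_g.


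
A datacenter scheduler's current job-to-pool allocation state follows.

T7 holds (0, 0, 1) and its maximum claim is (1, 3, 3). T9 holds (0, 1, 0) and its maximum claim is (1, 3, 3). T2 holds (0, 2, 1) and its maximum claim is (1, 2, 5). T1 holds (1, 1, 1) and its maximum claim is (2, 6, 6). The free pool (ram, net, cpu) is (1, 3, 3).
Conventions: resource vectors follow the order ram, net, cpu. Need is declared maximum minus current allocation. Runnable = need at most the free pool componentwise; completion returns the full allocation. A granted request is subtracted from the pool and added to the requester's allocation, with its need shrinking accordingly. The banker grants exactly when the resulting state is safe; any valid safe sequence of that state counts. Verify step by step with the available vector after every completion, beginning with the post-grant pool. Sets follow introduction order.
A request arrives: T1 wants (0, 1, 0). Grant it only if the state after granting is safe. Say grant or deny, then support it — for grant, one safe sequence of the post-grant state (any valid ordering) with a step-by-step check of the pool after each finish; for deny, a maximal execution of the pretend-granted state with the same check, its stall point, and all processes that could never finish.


GRANT. The post-grant state is safe; one safe sequence: T9, T7, T2, T1.
Key observation: granting shrinks the pool to (1, 2, 3), yet T9 still fits and the chain goes through.
Check on the post-grant state, step by step:
  pool = (1, 2, 3)
  run T9 (needs (1, 2, 3), free (1, 2, 3)); after release of (0, 1, 0) the pool is (1, 3, 3)
  run T7 (needs (1, 3, 2), free (1, 3, 3)); after release of (0, 0, 1) the pool is (1, 3, 4)
  run T2 (needs (1, 0, 4), free (1, 3, 4)); after release of (0, 2, 1) the pool is (1, 5, 5)
  run T1 (needs (1, 4, 5), free (1, 5, 5)); after release of (1, 2, 1) the pool is (2, 7, 6)


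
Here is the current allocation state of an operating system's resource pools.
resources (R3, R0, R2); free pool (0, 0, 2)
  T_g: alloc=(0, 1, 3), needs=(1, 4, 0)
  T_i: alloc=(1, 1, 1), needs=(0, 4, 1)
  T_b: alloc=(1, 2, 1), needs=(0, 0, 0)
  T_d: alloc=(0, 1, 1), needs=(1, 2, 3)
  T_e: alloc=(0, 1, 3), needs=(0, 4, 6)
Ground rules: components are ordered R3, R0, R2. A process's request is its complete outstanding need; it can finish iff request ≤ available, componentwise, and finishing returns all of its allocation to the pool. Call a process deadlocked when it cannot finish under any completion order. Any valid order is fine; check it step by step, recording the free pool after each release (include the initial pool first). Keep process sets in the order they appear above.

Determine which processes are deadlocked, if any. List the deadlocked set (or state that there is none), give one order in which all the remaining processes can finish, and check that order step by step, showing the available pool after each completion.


Deadlocked: T_g, T_i and T_e.
Key observation: R0 is the bottleneck — with T_b, T_d done the pool holds (1, 3, 4), short of every remaining need.
The rest can finish in the order T_b, T_d. Step-by-step check:
  pool = (0, 0, 2)
  run T_b (needs (0, 0, 0), free (0, 0, 2)); after release of (1, 2, 1) the pool is (1, 2, 3)
  run T_d (needs (1, 2, 3), free (1, 2, 3)); after release of (0, 1, 1) the pool is (1, 3, 4)
The stuck group stays short no matter what:
  T_g still needs (1, 4, 0) but only (1, 3, 4) is free — short on R0
  T_i still needs (0, 4, 1) but only (1, 3, 4) is free — short on R0
  T_e still needs (0, 4, 6) but only (1, 3, 4) is free — short on R0 and R2


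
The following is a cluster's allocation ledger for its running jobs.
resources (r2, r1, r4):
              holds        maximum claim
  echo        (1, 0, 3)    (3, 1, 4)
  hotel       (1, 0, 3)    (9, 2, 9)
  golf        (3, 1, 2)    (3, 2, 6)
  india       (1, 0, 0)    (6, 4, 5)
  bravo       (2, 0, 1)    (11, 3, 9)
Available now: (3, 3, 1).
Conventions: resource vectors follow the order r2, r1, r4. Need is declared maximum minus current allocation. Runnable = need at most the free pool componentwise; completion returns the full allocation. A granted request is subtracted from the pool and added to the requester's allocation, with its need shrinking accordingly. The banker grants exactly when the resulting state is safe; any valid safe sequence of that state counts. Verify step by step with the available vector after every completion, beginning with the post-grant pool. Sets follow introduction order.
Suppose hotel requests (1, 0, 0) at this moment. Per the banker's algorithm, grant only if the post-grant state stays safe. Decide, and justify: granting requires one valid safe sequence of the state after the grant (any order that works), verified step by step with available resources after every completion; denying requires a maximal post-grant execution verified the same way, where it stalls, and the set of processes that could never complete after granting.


GRANT: granting preserves safety; a valid post-grant sequence is echo, golf, india, hotel, bravo.
Key observation: with (2, 3, 1) left after the transfer, echo can run at once — the state stays safe.
Verifying the post-grant state step by step:
  pool = (2, 3, 1)
  echo: need (2, 1, 1) fits (2, 3, 1); releases (1, 0, 3), pool now (3, 3, 4)
  golf: need (0, 1, 4) fits (3, 3, 4); releases (3, 1, 2), pool now (6, 4, 6)
  india: need (5, 4, 5) fits (6, 4, 6); releases (1, 0, 0), pool now (7, 4, 6)
  hotel: need (7, 2, 6) fits (7, 4, 6); releases (2, 0, 3), pool now (9, 4, 9)
  bravo: need (9, 3, 8) fits (9, 4, 9); releases (2, 0, 1), pool now (11, 4, 10)


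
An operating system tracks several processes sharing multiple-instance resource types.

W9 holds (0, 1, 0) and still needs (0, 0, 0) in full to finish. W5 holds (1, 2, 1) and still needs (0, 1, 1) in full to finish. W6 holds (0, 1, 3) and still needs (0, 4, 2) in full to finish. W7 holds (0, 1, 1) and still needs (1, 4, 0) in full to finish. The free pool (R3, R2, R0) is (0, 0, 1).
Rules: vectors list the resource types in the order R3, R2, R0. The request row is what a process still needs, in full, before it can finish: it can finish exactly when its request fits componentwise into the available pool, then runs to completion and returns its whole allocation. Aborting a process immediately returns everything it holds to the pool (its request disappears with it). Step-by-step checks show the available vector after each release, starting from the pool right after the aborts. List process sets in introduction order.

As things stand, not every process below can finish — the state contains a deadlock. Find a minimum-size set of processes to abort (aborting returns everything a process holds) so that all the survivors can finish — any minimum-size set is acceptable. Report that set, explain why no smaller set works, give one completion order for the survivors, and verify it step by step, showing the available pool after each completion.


The answer: abort W7.
Key observation: the returned (0, 1, 1) from W7 is what brings W6 — unrunnable before, under any order — into play at step 3.
No smaller set exists: with zero aborts the deadlock remains.
The survivors complete as W5, W9, W6. Step-by-step check (starting from the post-abort pool):
  pool = (0, 1, 2)
  run W5 (needs (0, 1, 1), free (0, 1, 2)); after release of (1, 2, 1) the pool is (1, 3, 3)
  run W9 (needs (0, 0, 0), free (1, 3, 3)); after release of (0, 1, 0) the pool is (1, 4, 3)
  run W6 (needs (0, 4, 2), free (1, 4, 3)); after release of (0, 1, 3) the pool is (1, 5, 6)


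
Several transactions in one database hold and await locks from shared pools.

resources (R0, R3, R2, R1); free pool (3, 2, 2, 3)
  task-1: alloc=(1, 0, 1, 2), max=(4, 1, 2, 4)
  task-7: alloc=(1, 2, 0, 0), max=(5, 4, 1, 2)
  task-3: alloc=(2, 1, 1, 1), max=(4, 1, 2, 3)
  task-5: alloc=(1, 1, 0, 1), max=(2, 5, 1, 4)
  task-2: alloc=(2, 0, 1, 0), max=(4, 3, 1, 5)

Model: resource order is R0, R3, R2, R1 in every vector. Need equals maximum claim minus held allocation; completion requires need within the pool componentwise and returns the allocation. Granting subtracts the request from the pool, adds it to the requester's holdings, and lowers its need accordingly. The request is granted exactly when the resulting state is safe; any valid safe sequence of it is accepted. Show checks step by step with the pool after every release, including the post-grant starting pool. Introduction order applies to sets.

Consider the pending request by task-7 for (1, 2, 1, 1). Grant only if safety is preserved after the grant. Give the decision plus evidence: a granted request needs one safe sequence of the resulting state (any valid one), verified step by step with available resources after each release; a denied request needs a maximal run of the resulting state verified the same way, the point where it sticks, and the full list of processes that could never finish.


GRANT: granting preserves safety; a valid post-grant sequence is task-3, task-7, task-5, task-1, task-2.
Key observation: even at the reduced pool (2, 0, 1, 2), task-3 fits immediately, so safety survives the grant.
Step-by-step check of the post-grant state:
  pool = (2, 0, 1, 2)
  task-3: need (2, 0, 1, 2) fits (2, 0, 1, 2); releases (2, 1, 1, 1), pool now (4, 1, 2, 3)
  task-7: need (3, 0, 0, 1) fits (4, 1, 2, 3); releases (2, 4, 1, 1), pool now (6, 5, 3, 4)
  task-5: need (1, 4, 1, 3) fits (6, 5, 3, 4); releases (1, 1, 0, 1), pool now (7, 6, 3, 5)
  task-1: need (3, 1, 1, 2) fits (7, 6, 3, 5); releases (1, 0, 1, 2), pool now (8, 6, 4, 7)
  task-2: need (2, 3, 0, 5) fits (8, 6, 4, 7); releases (2, 0, 1, 0), pool now (10, 6, 5, 7)


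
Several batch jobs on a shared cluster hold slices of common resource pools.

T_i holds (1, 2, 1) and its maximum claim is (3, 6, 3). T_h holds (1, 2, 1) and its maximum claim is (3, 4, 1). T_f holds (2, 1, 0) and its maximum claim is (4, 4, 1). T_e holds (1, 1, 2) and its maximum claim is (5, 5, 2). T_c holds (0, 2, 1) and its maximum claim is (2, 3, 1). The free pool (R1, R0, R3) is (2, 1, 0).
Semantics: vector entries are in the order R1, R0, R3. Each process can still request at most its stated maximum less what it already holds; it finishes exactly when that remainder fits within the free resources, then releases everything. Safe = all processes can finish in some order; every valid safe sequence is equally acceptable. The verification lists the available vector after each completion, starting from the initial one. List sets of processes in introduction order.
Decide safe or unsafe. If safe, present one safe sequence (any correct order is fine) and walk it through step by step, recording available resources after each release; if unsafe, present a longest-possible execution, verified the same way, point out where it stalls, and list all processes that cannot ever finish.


The state is SAFE; one workable sequence: T_c, T_f, T_e, T_i, T_h.
Key observation: at T_c the run first touches a limit — (2, 1, 0) against (2, 1, 0), exact on a resource it actually requests.
Walking it through:
  pool = (2, 1, 0)
  run T_c (needs (2, 1, 0), free (2, 1, 0)); after release of (0, 2, 1) the pool is (2, 3, 1)
  run T_f (needs (2, 3, 1), free (2, 3, 1)); after release of (2, 1, 0) the pool is (4, 4, 1)
  run T_e (needs (4, 4, 0), free (4, 4, 1)); after release of (1, 1, 2) the pool is (5, 5, 3)
  run T_i (needs (2, 4, 2), free (5, 5, 3)); after release of (1, 2, 1) the pool is (6, 7, 4)
  run T_h (needs (2, 2, 0), free (6, 7, 4)); after release of (1, 2, 1) the pool is (7, 9, 5)


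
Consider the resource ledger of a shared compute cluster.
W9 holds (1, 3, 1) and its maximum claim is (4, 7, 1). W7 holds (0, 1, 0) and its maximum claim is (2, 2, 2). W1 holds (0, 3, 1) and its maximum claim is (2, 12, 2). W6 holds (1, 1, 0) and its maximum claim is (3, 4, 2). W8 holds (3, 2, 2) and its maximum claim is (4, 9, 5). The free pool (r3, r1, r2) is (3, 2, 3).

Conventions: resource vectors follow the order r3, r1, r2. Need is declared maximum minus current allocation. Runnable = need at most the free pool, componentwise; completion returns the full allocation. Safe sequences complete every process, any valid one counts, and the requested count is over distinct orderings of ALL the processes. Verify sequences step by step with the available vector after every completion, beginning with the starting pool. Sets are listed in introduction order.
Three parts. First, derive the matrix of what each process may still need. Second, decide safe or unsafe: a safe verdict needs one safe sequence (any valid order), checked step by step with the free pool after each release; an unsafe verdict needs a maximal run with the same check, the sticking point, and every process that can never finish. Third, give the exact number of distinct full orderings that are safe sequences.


(1) Remaining need (order r3, r1, r2):
  W9: (3, 4, 0)
  W7: (2, 1, 2)
  W1: (2, 9, 1)
  W6: (2, 3, 2)
  W8: (1, 7, 3)
(2) SAFE, for example via the order W7, W6, W9, W8, W1.
Key observation: the order's first zero-slack moment is W6 ((2, 3, 2) needed, (3, 3, 3) free — a requested resource with nothing to spare).
Verifying each step:
  pool = (3, 2, 3)
  W7 needs (2, 1, 2) <= (3, 2, 3) -> finishes; pool += (0, 1, 0) = (3, 3, 3)
  W6 needs (2, 3, 2) <= (3, 3, 3) -> finishes; pool += (1, 1, 0) = (4, 4, 3)
  W9 needs (3, 4, 0) <= (4, 4, 3) -> finishes; pool += (1, 3, 1) = (5, 7, 4)
  W8 needs (1, 7, 3) <= (5, 7, 4) -> finishes; pool += (3, 2, 2) = (8, 9, 6)
  W1 needs (2, 9, 1) <= (8, 9, 6) -> finishes; pool += (0, 3, 1) = (8, 12, 7)
(3) Precisely 1 of the possible complete orderings is a safe sequence.


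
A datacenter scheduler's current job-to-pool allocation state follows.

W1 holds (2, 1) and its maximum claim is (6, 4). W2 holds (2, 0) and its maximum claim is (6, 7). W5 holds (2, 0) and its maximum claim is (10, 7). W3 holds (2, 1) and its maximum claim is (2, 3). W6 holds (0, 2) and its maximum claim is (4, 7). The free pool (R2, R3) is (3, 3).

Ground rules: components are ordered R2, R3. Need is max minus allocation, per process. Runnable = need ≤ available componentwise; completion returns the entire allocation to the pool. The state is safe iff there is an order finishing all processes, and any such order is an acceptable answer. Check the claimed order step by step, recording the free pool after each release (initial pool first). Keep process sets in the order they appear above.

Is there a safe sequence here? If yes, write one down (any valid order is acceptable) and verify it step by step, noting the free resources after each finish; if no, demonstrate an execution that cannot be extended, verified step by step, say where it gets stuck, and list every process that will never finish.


SAFE — a valid safe sequence is W3, W1, W6, W2, W5.
Key observation: W6 is the earliest step where a requested resource binds exactly: need (4, 5), pool (7, 5) at its turn.
Step-by-step check:
  pool = (3, 3)
  run W3 (needs (0, 2), free (3, 3)); after release of (2, 1) the pool is (5, 4)
  run W1 (needs (4, 3), free (5, 4)); after release of (2, 1) the pool is (7, 5)
  run W6 (needs (4, 5), free (7, 5)); after release of (0, 2) the pool is (7, 7)
  run W2 (needs (4, 7), free (7, 7)); after release of (2, 0) the pool is (9, 7)
  run W5 (needs (8, 7), free (9, 7)); after release of (2, 0) the pool is (11, 7)
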